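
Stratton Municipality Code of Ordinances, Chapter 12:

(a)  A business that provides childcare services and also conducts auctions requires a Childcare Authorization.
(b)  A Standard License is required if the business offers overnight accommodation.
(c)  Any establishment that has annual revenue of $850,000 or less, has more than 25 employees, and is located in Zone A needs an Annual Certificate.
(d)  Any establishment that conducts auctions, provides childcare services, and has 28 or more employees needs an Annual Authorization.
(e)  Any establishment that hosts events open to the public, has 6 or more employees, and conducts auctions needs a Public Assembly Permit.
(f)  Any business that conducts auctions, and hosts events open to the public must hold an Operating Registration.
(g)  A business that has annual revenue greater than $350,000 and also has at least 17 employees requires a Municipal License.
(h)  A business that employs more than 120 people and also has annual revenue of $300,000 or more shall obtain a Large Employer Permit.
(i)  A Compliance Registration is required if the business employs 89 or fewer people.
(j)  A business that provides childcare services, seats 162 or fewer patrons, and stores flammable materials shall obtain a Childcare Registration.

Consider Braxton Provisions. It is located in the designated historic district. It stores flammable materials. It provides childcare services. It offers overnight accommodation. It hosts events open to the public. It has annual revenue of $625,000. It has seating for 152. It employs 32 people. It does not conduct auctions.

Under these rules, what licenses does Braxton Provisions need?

Childcare Registration, Compliance Registration, Municipal License, Standard License

(a) provides childcare services; does not conduct auctions → Childcare Authorization not required.
(b) offers overnight accommodation → Standard License required.
(c) revenue $625,000 ≤ $850,000; employees 32 > 25; is located in the designated historic district (not: is located in Zone A) → Annual Certificate not required.
(d) does not conduct auctions; provides childcare services; employees 32 ≥ 28 → Annual Authorization not required.
(e) hosts events open to the public; employees 32 ≥ 6; does not conduct auctions → Public Assembly Permit not required.
(f) does not conduct auctions; hosts events open to the public → Operating Registration not required.
(g) revenue $625,000 > $350,000; employees 32 ≥ 17 → Municipal License required.
(h) employees 32 ≤ 120; revenue $625,000 ≥ $300,000 → Large Employer Permit not required.
(i) employees 32 ≤ 89 → Compliance Registration required.
(j) provides childcare services; seating 152 ≤ 162; stores flammable materials → Childcare Registration required.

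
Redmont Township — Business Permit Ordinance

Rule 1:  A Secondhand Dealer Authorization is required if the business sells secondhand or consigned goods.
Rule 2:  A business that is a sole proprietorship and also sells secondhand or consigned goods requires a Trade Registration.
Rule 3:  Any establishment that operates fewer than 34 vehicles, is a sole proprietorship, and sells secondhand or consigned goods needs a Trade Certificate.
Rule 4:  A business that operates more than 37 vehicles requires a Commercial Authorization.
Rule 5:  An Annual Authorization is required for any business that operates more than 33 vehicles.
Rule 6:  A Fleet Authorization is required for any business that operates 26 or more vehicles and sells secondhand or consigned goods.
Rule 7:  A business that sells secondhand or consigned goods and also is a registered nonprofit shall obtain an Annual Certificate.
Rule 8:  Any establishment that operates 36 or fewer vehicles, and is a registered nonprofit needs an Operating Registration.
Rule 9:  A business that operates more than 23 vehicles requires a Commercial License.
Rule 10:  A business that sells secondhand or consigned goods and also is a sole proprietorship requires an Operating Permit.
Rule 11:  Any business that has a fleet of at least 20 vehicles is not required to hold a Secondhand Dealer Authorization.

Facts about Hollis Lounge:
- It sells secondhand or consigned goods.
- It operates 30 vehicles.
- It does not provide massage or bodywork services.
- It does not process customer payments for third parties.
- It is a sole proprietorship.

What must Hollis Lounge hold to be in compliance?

Commercial License, Fleet Authorization, Operating Permit, Trade Certificate, Trade Registration

Rule 1: sells secondhand or consigned goods → Secondhand Dealer Authorization required.
Rule 2: is a sole proprietorship; sells secondhand or consigned goods → Trade Registration required.
Rule 3: vehicles 30 < 34; is a sole proprietorship; sells secondhand or consigned goods → Trade Certificate required.
Rule 4: vehicles 30 ≤ 37 → Commercial Authorization not required.
Rule 5: vehicles 30 ≤ 33 → Annual Authorization not required.
Rule 6: vehicles 30 ≥ 26; sells secondhand or consigned goods → Fleet Authorization required.
Rule 7: sells secondhand or consigned goods; is a sole proprietorship (not: is a registered nonprofit) → Annual Certificate not required.
Rule 8: vehicles 30 ≤ 36; is a sole proprietorship (not: is a registered nonprofit) → Operating Registration not required.
Rule 9: vehicles 30 > 23 → Commercial License required.
Rule 10: sells secondhand or consigned goods; is a sole proprietorship → Operating Permit required.
Rule 11: vehicles 30 ≥ 20 → exempt from Secondhand Dealer Authorization.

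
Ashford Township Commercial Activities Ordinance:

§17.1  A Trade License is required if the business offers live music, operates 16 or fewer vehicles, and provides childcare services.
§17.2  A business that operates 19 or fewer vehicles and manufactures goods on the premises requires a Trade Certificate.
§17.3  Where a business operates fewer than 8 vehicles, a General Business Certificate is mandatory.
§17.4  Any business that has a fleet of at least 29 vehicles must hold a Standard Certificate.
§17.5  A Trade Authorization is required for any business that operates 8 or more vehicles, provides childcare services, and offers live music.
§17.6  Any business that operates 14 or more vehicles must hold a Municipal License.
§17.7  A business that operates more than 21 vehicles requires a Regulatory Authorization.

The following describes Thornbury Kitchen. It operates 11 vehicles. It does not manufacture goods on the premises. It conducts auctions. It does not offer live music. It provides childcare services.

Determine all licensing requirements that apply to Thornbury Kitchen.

None

§17.1 does not offer live music; vehicles 11 ≤ 16; provides childcare services → Trade License not required.
§17.2 vehicles 11 ≤ 19; does not manufacture goods on the premises → Trade Certificate not required.
§17.3 vehicles 11 ≥ 8 → General Business Certificate not required.
§17.4 vehicles 11 < 29 → Standard Certificate not required.
§17.5 vehicles 11 ≥ 8; provides childcare services; does not offer live music → Trade Authorization not required.
§17.6 vehicles 11 < 14 → Municipal License not required.
§17.7 vehicles 11 ≤ 21 → Regulatory Authorization not required.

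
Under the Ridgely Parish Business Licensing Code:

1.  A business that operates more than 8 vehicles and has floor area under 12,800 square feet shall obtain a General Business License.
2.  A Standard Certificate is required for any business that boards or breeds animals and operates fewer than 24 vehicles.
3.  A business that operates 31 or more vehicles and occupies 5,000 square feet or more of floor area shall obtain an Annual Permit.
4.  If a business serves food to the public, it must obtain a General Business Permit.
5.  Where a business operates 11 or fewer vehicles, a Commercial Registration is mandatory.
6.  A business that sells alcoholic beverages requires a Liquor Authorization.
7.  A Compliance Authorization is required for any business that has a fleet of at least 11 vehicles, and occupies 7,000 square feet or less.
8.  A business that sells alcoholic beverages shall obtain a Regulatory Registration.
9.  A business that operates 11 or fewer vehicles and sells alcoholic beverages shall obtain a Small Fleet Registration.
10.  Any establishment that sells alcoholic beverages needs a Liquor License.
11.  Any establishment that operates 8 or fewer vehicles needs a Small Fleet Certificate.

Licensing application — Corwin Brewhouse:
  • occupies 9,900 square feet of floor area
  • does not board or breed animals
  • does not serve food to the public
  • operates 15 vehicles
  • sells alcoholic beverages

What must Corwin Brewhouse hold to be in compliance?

1. vehicles 15 > 8; floor area 9,900 square feet < 12,800 square feet → General Business License required.
2. does not board or breed animals; vehicles 15 < 24 → Standard Certificate not required.
3. vehicles 15 < 31; floor area 9,900 square feet ≥ 5,000 square feet → Annual Permit not required.
4. does not serve food to the public → General Business Permit not required.
5. vehicles 15 > 11 → Commercial Registration not required.
6. sells alcoholic beverages → Liquor Authorization required.
7. vehicles 15 ≥ 11; floor area 9,900 square feet > 7,000 square feet → Compliance Authorization not required.
8. sells alcoholic beverages → Regulatory Registration required.
9. vehicles 15 > 11; sells alcoholic beverages → Small Fleet Registration not required.
10. sells alcoholic beverages → Liquor License required.
11. vehicles 15 > 8 → Small Fleet Certificate not required.

General Business License, Liquor Authorization, Liquor License, Regulatory Registration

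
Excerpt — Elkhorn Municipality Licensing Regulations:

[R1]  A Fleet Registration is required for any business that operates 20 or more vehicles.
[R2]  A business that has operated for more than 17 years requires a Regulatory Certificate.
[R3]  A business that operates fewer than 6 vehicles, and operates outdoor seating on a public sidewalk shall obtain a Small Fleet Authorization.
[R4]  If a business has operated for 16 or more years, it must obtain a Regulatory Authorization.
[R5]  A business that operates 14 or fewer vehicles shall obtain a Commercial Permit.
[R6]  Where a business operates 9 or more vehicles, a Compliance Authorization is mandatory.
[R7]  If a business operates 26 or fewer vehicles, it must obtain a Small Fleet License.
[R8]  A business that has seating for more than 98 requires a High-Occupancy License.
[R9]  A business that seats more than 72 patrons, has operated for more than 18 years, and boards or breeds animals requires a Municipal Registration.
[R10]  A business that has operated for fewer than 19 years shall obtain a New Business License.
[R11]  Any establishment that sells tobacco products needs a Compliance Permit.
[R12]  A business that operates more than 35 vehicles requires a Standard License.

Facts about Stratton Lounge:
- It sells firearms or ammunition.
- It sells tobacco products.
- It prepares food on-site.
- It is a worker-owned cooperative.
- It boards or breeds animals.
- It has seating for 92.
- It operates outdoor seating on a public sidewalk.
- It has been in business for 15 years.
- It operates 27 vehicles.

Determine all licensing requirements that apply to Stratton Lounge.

[R1] vehicles 27 ≥ 20 → Fleet Registration required.
[R2] years in business 15 ≤ 17 → Regulatory Certificate not required.
[R3] vehicles 27 ≥ 6; operates outdoor seating on a public sidewalk → Small Fleet Authorization not required.
[R4] years in business 15 < 16 → Regulatory Authorization not required.
[R5] vehicles 27 > 14 → Commercial Permit not required.
[R6] vehicles 27 ≥ 9 → Compliance Authorization required.
[R7] vehicles 27 > 26 → Small Fleet License not required.
[R8] seating 92 ≤ 98 → High-Occupancy License not required.
[R9] seating 92 > 72; years in business 15 ≤ 18; boards or breeds animals → Municipal Registration not required.
[R10] years in business 15 < 19 → New Business License required.
[R11] sells tobacco products → Compliance Permit required.
[R12] vehicles 27 ≤ 35 → Standard License not required.

Compliance Authorization, Compliance Permit, Fleet Registration, New Business License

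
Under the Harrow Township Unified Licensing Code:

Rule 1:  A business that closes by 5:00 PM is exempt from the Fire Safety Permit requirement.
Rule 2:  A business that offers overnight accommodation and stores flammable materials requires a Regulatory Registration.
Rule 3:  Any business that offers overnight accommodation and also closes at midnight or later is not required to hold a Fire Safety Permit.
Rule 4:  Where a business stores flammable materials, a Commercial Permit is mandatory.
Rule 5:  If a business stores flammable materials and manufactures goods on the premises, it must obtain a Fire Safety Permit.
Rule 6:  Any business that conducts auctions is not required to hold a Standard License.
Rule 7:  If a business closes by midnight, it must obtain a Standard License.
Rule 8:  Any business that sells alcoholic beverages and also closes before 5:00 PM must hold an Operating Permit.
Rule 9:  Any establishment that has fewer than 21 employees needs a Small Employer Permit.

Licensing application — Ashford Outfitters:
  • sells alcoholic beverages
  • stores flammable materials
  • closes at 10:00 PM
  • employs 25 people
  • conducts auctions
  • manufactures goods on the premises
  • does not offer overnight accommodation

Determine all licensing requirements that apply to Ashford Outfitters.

Commercial Permit, Fire Safety Permit

Rule 1: closes 10:00 PM, after 5:00 PM → Fire Safety Permit exemption does not apply.
Rule 2: does not offer overnight accommodation; stores flammable materials → Regulatory Registration not required.
Rule 3: does not offer overnight accommodation; closes 10:00 PM, at/before midnight → Fire Safety Permit exemption does not apply.
Rule 4: stores flammable materials → Commercial Permit required.
Rule 5: stores flammable materials; manufactures goods on the premises → Fire Safety Permit required.
Rule 6: conducts auctions → exempt from Standard License.
Rule 7: closes 10:00 PM, at/before midnight → Standard License required.
Rule 8: sells alcoholic beverages; closes 10:00 PM, after 5:00 PM → Operating Permit not required.
Rule 9: employees 25 ≥ 21 → Small Employer Permit not required.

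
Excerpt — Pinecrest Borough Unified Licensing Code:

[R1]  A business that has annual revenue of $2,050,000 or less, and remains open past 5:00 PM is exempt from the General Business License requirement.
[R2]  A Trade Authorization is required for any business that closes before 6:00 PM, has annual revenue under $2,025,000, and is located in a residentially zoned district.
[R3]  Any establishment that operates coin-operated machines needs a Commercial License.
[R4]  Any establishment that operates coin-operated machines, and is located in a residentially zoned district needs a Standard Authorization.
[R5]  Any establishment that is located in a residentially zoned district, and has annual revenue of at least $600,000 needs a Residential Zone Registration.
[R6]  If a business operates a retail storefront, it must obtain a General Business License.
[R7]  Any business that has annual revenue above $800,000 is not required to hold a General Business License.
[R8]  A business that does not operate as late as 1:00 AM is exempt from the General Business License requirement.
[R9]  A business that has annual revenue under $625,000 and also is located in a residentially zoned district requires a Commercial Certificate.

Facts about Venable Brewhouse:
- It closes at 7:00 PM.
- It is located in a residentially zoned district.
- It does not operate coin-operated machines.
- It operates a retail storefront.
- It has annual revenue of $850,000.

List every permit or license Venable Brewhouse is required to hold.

Residential Zone Registration

[R1] revenue $850,000 ≤ $2,050,000; closes 7:00 PM, after 5:00 PM → exempt from General Business License.
[R2] closes 7:00 PM, after 6:00 PM; revenue $850,000 < $2,025,000; is located in a residentially zoned district → Trade Authorization not required.
[R3] does not operate coin-operated machines → Commercial License not required.
[R4] does not operate coin-operated machines; is located in a residentially zoned district → Standard Authorization not required.
[R5] is located in a residentially zoned district; revenue $850,000 ≥ $600,000 → Residential Zone Registration required.
[R6] operates a retail storefront → General Business License required.
[R7] revenue $850,000 > $800,000 → exempt from General Business License.
[R8] closes 7:00 PM, at/before 1:00 AM → exempt from General Business License.
[R9] revenue $850,000 ≥ $625,000; is located in a residentially zoned district → Commercial Certificate not required.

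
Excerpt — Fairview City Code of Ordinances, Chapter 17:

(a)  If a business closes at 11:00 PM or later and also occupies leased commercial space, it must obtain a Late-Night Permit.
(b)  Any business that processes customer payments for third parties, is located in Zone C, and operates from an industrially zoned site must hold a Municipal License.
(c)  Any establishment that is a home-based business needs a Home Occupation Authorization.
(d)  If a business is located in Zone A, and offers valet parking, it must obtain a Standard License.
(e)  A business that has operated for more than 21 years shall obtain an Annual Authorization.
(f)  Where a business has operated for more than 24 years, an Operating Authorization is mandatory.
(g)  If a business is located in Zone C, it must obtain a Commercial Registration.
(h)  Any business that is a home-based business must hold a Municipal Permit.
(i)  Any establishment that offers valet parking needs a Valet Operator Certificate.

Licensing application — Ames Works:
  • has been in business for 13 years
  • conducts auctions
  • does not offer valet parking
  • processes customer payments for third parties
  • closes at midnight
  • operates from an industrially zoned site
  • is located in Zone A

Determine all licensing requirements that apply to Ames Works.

(a) closes midnight, after 11:00 PM; operates from an industrially zoned site (not: occupies leased commercial space) → Late-Night Permit not required.
(b) processes customer payments for third parties; is located in Zone A (not: is located in Zone C); operates from an industrially zoned site → Municipal License not required.
(c) operates from an industrially zoned site (not: is a home-based business) → Home Occupation Authorization not required.
(d) is located in Zone A; does not offer valet parking → Standard License not required.
(e) years in business 13 ≤ 21 → Annual Authorization not required.
(f) years in business 13 ≤ 24 → Operating Authorization not required.
(g) is located in Zone A (not: is located in Zone C) → Commercial Registration not required.
(h) operates from an industrially zoned site (not: is a home-based business) → Municipal Permit not required.
(i) does not offer valet parking → Valet Operator Certificate not required.

None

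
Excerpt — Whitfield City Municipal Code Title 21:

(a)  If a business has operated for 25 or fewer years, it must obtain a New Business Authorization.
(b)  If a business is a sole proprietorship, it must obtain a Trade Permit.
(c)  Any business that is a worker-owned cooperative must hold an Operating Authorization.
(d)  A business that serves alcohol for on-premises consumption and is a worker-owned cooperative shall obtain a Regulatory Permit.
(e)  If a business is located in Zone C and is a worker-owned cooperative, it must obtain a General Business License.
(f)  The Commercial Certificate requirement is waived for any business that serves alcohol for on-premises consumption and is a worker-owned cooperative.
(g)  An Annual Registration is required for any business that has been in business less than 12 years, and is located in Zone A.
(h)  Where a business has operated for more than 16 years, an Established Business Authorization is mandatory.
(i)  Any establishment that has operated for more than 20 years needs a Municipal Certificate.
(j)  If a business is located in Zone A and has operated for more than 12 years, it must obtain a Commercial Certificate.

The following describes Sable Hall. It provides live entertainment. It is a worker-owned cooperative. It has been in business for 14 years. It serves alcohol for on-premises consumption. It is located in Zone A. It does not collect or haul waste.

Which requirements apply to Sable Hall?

New Business Authorization, Operating Authorization, Regulatory Permit

(a) years in business 14 ≤ 25 → New Business Authorization required.
(b) is a worker-owned cooperative (not: is a sole proprietorship) → Trade Permit not required.
(c) is a worker-owned cooperative → Operating Authorization required.
(d) serves alcohol for on-premises consumption; is a worker-owned cooperative → Regulatory Permit required.
(e) is located in Zone A (not: is located in Zone C); is a worker-owned cooperative → General Business License not required.
(f) serves alcohol for on-premises consumption; is a worker-owned cooperative → exempt from Commercial Certificate.
(g) years in business 14 ≥ 12; is located in Zone A → Annual Registration not required.
(h) years in business 14 ≤ 16 → Established Business Authorization not required.
(i) years in business 14 ≤ 20 → Municipal Certificate not required.
(j) is located in Zone A; years in business 14 > 12 → Commercial Certificate required.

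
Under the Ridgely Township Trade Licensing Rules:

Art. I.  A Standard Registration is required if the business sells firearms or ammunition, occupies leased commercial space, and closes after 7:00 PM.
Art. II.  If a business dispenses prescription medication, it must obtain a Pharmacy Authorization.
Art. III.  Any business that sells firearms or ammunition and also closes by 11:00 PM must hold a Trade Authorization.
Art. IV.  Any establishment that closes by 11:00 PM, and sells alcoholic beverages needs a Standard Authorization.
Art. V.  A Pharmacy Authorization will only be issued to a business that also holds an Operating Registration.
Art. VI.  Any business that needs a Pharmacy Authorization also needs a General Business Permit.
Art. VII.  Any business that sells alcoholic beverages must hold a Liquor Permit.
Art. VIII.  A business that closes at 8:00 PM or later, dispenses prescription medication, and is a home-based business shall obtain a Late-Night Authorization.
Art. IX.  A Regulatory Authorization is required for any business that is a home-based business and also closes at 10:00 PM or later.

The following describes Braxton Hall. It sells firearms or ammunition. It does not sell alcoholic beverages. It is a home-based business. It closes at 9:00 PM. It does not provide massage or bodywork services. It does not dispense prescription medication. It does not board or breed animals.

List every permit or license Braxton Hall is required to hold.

Trade Authorization

Art. I. sells firearms or ammunition; is a home-based business (not: occupies leased commercial space); closes 9:00 PM, after 7:00 PM → Standard Registration not required.
Art. II. does not dispense prescription medication → Pharmacy Authorization not required.
Art. III. sells firearms or ammunition; closes 9:00 PM, at/before 11:00 PM → Trade Authorization required.
Art. IV. closes 9:00 PM, at/before 11:00 PM; does not sell alcoholic beverages → Standard Authorization not required.
Art. V. Pharmacy Authorization is not required → no effect.
Art. VI. Pharmacy Authorization is not required → no effect.
Art. VII. does not sell alcoholic beverages → Liquor Permit not required.
Art. VIII. closes 9:00 PM, after 8:00 PM; does not dispense prescription medication; is a home-based business → Late-Night Authorization not required.
Art. IX. is a home-based business; closes 9:00 PM, at/before 10:00 PM → Regulatory Authorization not required.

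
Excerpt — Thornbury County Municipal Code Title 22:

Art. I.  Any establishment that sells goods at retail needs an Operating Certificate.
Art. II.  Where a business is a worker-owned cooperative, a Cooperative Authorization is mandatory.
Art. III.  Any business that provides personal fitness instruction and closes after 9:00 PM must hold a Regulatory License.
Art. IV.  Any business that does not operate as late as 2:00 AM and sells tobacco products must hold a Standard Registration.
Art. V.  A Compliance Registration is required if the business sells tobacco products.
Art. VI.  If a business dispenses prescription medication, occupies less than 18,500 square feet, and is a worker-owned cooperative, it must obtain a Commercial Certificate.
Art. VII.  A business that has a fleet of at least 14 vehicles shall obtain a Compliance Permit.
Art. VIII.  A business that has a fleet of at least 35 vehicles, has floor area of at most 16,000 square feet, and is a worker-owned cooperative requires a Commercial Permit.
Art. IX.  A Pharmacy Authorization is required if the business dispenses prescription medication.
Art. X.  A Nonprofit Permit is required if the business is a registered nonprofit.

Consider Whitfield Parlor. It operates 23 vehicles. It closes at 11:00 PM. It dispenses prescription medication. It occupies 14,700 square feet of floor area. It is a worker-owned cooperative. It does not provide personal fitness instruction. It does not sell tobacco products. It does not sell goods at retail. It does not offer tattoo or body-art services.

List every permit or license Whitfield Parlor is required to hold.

Commercial Certificate, Compliance Permit, Cooperative Authorization, Pharmacy Authorization

Art. I. does not sell goods at retail → Operating Certificate not required.
Art. II. is a worker-owned cooperative → Cooperative Authorization required.
Art. III. does not provide personal fitness instruction; closes 11:00 PM, after 9:00 PM → Regulatory License not required.
Art. IV. closes 11:00 PM, at/before 2:00 AM; does not sell tobacco products → Standard Registration not required.
Art. V. does not sell tobacco products → Compliance Registration not required.
Art. VI. dispenses prescription medication; floor area 14,700 square feet < 18,500 square feet; is a worker-owned cooperative → Commercial Certificate required.
Art. VII. vehicles 23 ≥ 14 → Compliance Permit required.
Art. VIII. vehicles 23 < 35; floor area 14,700 square feet ≤ 16,000 square feet; is a worker-owned cooperative → Commercial Permit not required.
Art. IX. dispenses prescription medication → Pharmacy Authorization required.
Art. X. is a worker-owned cooperative (not: is a registered nonprofit) → Nonprofit Permit not required.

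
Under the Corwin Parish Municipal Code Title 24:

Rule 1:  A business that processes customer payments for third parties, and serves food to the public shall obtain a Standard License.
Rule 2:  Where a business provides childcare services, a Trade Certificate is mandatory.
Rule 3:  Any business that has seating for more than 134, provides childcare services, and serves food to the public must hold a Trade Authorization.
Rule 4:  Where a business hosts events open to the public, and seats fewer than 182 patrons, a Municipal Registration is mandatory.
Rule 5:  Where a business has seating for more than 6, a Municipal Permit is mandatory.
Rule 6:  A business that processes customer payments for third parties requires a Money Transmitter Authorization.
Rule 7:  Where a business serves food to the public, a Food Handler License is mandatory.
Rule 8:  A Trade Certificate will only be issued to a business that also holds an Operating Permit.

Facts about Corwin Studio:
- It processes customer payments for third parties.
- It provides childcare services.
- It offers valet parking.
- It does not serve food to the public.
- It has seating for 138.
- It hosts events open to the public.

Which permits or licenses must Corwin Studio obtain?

Rule 1: processes customer payments for third parties; does not serve food to the public → Standard License not required.
Rule 2: provides childcare services → Trade Certificate required.
Rule 3: seating 138 > 134; provides childcare services; does not serve food to the public → Trade Authorization not required.
Rule 4: hosts events open to the public; seating 138 < 182 → Municipal Registration required.
Rule 5: seating 138 > 6 → Municipal Permit required.
Rule 6: processes customer payments for third parties → Money Transmitter Authorization required.
Rule 7: does not serve food to the public → Food Handler License not required.
Rule 8: Trade Certificate is required → Operating Permit also required.

Money Transmitter Authorization, Municipal Permit, Municipal Registration, Operating Permit, Trade Certificate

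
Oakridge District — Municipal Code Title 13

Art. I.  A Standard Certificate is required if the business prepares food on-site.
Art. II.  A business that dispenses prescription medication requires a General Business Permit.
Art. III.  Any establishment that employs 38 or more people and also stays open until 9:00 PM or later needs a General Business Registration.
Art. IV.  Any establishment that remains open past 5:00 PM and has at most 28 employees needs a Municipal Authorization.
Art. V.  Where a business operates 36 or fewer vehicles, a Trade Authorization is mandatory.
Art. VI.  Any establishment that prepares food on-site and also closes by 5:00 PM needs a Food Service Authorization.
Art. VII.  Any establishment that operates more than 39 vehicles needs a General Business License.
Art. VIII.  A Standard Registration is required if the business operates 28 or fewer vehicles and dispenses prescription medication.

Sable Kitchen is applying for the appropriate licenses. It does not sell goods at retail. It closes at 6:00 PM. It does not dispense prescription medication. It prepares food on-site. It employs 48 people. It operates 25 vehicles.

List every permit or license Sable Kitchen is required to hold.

Standard Certificate, Trade Authorization

Art. I. prepares food on-site → Standard Certificate required.
Art. II. does not dispense prescription medication → General Business Permit not required.
Art. III. employees 48 ≥ 38; closes 6:00 PM, at/before 9:00 PM → General Business Registration not required.
Art. IV. closes 6:00 PM, after 5:00 PM; employees 48 > 28 → Municipal Authorization not required.
Art. V. vehicles 25 ≤ 36 → Trade Authorization required.
Art. VI. prepares food on-site; closes 6:00 PM, after 5:00 PM → Food Service Authorization not required.
Art. VII. vehicles 25 ≤ 39 → General Business License not required.
Art. VIII. vehicles 25 ≤ 28; does not dispense prescription medication → Standard Registration not required.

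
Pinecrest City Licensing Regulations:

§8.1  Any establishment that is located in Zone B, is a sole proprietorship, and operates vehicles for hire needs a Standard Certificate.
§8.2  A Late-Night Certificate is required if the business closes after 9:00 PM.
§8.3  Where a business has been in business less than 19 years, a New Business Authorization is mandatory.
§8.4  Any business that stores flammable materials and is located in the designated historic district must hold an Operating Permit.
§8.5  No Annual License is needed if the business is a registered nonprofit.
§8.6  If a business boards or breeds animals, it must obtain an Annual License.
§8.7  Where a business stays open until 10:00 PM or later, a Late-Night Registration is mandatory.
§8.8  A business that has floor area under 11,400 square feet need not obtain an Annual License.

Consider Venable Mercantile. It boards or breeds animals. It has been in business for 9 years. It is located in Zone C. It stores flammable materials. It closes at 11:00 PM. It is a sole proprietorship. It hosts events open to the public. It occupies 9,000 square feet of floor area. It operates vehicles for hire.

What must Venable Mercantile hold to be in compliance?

Late-Night Certificate, Late-Night Registration, New Business Authorization

§8.1 is located in Zone C (not: is located in Zone B); is a sole proprietorship; operates vehicles for hire → Standard Certificate not required.
§8.2 closes 11:00 PM, after 9:00 PM → Late-Night Certificate required.
§8.3 years in business 9 < 19 → New Business Authorization required.
§8.4 stores flammable materials; is located in Zone C (not: is located in the designated historic district) → Operating Permit not required.
§8.5 is a sole proprietorship (not: is a registered nonprofit) → Annual License exemption does not apply.
§8.6 boards or breeds animals → Annual License required.
§8.7 closes 11:00 PM, after 10:00 PM → Late-Night Registration required.
§8.8 floor area 9,000 square feet < 11,400 square feet → exempt from Annual License.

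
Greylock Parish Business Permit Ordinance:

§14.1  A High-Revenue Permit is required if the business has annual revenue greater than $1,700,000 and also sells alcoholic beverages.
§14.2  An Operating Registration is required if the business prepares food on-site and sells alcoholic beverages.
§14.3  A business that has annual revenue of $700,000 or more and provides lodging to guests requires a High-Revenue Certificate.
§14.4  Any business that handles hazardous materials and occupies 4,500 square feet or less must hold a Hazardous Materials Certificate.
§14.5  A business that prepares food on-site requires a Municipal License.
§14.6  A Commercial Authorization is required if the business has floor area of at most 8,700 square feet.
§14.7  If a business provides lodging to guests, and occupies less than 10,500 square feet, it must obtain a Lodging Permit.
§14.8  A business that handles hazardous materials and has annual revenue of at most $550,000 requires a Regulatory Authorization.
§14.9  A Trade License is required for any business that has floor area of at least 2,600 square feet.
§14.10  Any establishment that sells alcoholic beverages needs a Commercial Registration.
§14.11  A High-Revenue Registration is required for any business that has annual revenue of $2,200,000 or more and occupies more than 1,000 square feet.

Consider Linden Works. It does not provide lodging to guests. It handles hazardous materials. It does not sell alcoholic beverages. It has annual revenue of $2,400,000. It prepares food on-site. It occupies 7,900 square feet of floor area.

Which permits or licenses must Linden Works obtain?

§14.1 revenue $2,400,000 > $1,700,000; does not sell alcoholic beverages → High-Revenue Permit not required.
§14.2 prepares food on-site; does not sell alcoholic beverages → Operating Registration not required.
§14.3 revenue $2,400,000 ≥ $700,000; does not provide lodging to guests → High-Revenue Certificate not required.
§14.4 handles hazardous materials; floor area 7,900 square feet > 4,500 square feet → Hazardous Materials Certificate not required.
§14.5 prepares food on-site → Municipal License required.
§14.6 floor area 7,900 square feet ≤ 8,700 square feet → Commercial Authorization required.
§14.7 does not provide lodging to guests; floor area 7,900 square feet < 10,500 square feet → Lodging Permit not required.
§14.8 handles hazardous materials; revenue $2,400,000 > $550,000 → Regulatory Authorization not required.
§14.9 floor area 7,900 square feet ≥ 2,600 square feet → Trade License required.
§14.10 does not sell alcoholic beverages → Commercial Registration not required.
§14.11 revenue $2,400,000 ≥ $2,200,000; floor area 7,900 square feet > 1,000 square feet → High-Revenue Registration required.

Commercial Authorization, High-Revenue Registration, Municipal License, Trade License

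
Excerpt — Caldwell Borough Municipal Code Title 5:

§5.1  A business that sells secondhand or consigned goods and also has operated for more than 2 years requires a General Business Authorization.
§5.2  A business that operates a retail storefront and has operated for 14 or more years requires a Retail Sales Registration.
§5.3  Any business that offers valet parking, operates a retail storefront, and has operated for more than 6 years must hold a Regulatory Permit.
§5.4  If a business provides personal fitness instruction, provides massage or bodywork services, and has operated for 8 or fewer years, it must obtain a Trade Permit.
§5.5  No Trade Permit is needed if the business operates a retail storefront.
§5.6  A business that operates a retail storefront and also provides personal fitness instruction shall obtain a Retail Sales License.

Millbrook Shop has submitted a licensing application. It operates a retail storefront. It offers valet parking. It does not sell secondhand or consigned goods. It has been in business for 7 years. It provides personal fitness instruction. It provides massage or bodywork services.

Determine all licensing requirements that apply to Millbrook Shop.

Regulatory Permit, Retail Sales License

§5.1 does not sell secondhand or consigned goods; years in business 7 > 2 → General Business Authorization not required.
§5.2 operates a retail storefront; years in business 7 < 14 → Retail Sales Registration not required.
§5.3 offers valet parking; operates a retail storefront; years in business 7 > 6 → Regulatory Permit required.
§5.4 provides personal fitness instruction; provides massage or bodywork services; years in business 7 ≤ 8 → Trade Permit required.
§5.5 operates a retail storefront → exempt from Trade Permit.
§5.6 operates a retail storefront; provides personal fitness instruction → Retail Sales License required.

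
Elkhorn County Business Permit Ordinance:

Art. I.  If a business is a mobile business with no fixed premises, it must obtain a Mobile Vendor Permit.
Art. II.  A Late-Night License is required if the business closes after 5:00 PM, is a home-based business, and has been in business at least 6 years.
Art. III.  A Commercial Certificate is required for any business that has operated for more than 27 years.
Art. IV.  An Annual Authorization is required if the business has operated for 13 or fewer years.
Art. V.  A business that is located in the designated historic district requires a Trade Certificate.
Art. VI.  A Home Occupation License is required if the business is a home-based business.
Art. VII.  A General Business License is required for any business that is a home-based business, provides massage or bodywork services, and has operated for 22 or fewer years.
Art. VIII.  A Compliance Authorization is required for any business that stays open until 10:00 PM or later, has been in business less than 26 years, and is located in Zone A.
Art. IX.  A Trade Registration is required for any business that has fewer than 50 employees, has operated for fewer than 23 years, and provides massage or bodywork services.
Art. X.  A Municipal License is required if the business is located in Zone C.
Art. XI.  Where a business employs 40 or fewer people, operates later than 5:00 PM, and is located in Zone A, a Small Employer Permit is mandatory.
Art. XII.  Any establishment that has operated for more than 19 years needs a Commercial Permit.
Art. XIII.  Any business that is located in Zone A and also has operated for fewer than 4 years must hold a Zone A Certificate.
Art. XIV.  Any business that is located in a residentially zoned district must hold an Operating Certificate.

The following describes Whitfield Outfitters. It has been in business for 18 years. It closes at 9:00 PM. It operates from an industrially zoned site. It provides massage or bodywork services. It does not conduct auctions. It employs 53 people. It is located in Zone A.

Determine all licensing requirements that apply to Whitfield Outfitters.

None

Art. I. operates from an industrially zoned site (not: is a mobile business with no fixed premises) → Mobile Vendor Permit not required.
Art. II. closes 9:00 PM, after 5:00 PM; operates from an industrially zoned site (not: is a home-based business); years in business 18 ≥ 6 → Late-Night License not required.
Art. III. years in business 18 ≤ 27 → Commercial Certificate not required.
Art. IV. years in business 18 > 13 → Annual Authorization not required.
Art. V. is located in Zone A (not: is located in the designated historic district) → Trade Certificate not required.
Art. VI. operates from an industrially zoned site (not: is a home-based business) → Home Occupation License not required.
Art. VII. operates from an industrially zoned site (not: is a home-based business); provides massage or bodywork services; years in business 18 ≤ 22 → General Business License not required.
Art. VIII. closes 9:00 PM, at/before 10:00 PM; years in business 18 < 26; is located in Zone A → Compliance Authorization not required.
Art. IX. employees 53 ≥ 50; years in business 18 < 23; provides massage or bodywork services → Trade Registration not required.
Art. X. is located in Zone A (not: is located in Zone C) → Municipal License not required.
Art. XI. employees 53 > 40; closes 9:00 PM, after 5:00 PM; is located in Zone A → Small Employer Permit not required.
Art. XII. years in business 18 ≤ 19 → Commercial Permit not required.
Art. XIII. is located in Zone A; years in business 18 ≥ 4 → Zone A Certificate not required.
Art. XIV. is located in Zone A (not: is located in a residentially zoned district) → Operating Certificate not required.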